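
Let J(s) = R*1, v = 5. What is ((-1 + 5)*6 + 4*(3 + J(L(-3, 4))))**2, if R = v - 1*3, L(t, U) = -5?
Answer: 1936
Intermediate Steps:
R = 2 (R = 5 - 1*3 = 5 - 3 = 2)
J(s) = 2 (J(s) = 2*1 = 2)
((-1 + 5)*6 + 4*(3 + J(L(-3, 4))))**2 = ((-1 + 5)*6 + 4*(3 + 2))**2 = (4*6 + 4*5)**2 = (24 + 20)**2 = 44**2 = 1936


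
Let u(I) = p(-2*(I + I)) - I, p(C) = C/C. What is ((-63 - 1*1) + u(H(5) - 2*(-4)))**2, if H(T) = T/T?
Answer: 5184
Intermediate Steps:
p(C) = 1
H(T) = 1
u(I) = 1 - I
((-63 - 1*1) + u(H(5) - 2*(-4)))**2 = ((-63 - 1*1) + (1 - (1 - 2*(-4))))**2 = ((-63 - 1) + (1 - (1 + 8)))**2 = (-64 + (1 - 1*9))**2 = (-64 + (1 - 9))**2 = (-64 - 8)**2 = (-72)**2 = 5184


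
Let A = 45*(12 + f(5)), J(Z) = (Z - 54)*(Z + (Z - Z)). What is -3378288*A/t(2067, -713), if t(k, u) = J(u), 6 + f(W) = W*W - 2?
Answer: -4408665840/546871 ≈ -8061.6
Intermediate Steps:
J(Z) = Z*(-54 + Z) (J(Z) = (-54 + Z)*(Z + 0) = (-54 + Z)*Z = Z*(-54 + Z))
f(W) = -8 + W² (f(W) = -6 + (W*W - 2) = -6 + (W² - 2) = -6 + (-2 + W²) = -8 + W²)
A = 1305 (A = 45*(12 + (-8 + 5²)) = 45*(12 + (-8 + 25)) = 45*(12 + 17) = 45*29 = 1305)
t(k, u) = u*(-54 + u)
-3378288*A/t(2067, -713) = -3378288*(-1305/(713*(-54 - 713))) = -3378288/(-713*(-767)*(1/1305)) = -3378288/(546871*(1/1305)) = -3378288/546871/1305 = -3378288*1305/546871 = -4408665840/546871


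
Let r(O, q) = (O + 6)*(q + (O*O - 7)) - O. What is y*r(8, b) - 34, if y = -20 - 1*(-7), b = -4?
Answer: -9576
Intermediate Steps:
r(O, q) = -O + (6 + O)*(-7 + q + O²) (r(O, q) = (6 + O)*(q + (O² - 7)) - O = (6 + O)*(q + (-7 + O²)) - O = (6 + O)*(-7 + q + O²) - O = -O + (6 + O)*(-7 + q + O²))
y = -13 (y = -20 + 7 = -13)
y*r(8, b) - 34 = -13*(-42 + 8³ - 8*8 + 6*(-4) + 6*8² + 8*(-4)) - 34 = -13*(-42 + 512 - 64 - 24 + 6*64 - 32) - 34 = -13*(-42 + 512 - 64 - 24 + 384 - 32) - 34 = -13*734 - 34 = -9542 - 34 = -9576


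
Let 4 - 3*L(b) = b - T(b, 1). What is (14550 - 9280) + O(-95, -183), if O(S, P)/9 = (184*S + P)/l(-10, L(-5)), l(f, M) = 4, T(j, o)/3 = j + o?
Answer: -137887/4 ≈ -34472.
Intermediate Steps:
T(j, o) = 3*j + 3*o (T(j, o) = 3*(j + o) = 3*j + 3*o)
L(b) = 7/3 + 2*b/3 (L(b) = 4/3 - (b - (3*b + 3*1))/3 = 4/3 - (b - (3*b + 3))/3 = 4/3 - (b - (3 + 3*b))/3 = 4/3 - (b + (-3 - 3*b))/3 = 4/3 - (-3 - 2*b)/3 = 4/3 + (1 + 2*b/3) = 7/3 + 2*b/3)
O(S, P) = 414*S + 9*P/4 (O(S, P) = 9*((184*S + P)/4) = 9*((P + 184*S)*(¼)) = 9*(46*S + P/4) = 414*S + 9*P/4)
(14550 - 9280) + O(-95, -183) = (14550 - 9280) + (414*(-95) + (9/4)*(-183)) = 5270 + (-39330 - 1647/4) = 5270 - 158967/4 = -137887/4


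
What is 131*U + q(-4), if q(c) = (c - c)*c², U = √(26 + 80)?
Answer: 131*√106 ≈ 1348.7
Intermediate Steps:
U = √106 ≈ 10.296
q(c) = 0 (q(c) = 0*c² = 0)
131*U + q(-4) = 131*√106 + 0 = 131*√106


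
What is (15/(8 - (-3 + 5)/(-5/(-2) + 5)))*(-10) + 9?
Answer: -603/58 ≈ -10.397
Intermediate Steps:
(15/(8 - (-3 + 5)/(-5/(-2) + 5)))*(-10) + 9 = (15/(8 - 2/(-5*(-½) + 5)))*(-10) + 9 = (15/(8 - 2/(5/2 + 5)))*(-10) + 9 = (15/(8 - 2/15/2))*(-10) + 9 = (15/(8 - 2*2/15))*(-10) + 9 = (15/(8 - 1*4/15))*(-10) + 9 = (15/(8 - 4/15))*(-10) + 9 = (15/(116/15))*(-10) + 9 = (15*(15/116))*(-10) + 9 = (225/116)*(-10) + 9 = -1125/58 + 9 = -603/58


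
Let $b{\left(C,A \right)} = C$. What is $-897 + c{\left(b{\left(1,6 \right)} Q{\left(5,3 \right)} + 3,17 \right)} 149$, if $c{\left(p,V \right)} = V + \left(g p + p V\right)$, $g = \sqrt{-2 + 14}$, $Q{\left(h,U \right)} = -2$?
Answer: $4169 + 298 \sqrt{3} \approx 4685.1$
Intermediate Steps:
$g = 2 \sqrt{3}$ ($g = \sqrt{12} = 2 \sqrt{3} \approx 3.4641$)
$c{\left(p,V \right)} = V + V p + 2 p \sqrt{3}$ ($c{\left(p,V \right)} = V + \left(2 \sqrt{3} p + p V\right) = V + \left(2 p \sqrt{3} + V p\right) = V + \left(V p + 2 p \sqrt{3}\right) = V + V p + 2 p \sqrt{3}$)
$-897 + c{\left(b{\left(1,6 \right)} Q{\left(5,3 \right)} + 3,17 \right)} 149 = -897 + \left(17 + 17 \left(1 \left(-2\right) + 3\right) + 2 \left(1 \left(-2\right) + 3\right) \sqrt{3}\right) 149 = -897 + \left(17 + 17 \left(-2 + 3\right) + 2 \left(-2 + 3\right) \sqrt{3}\right) 149 = -897 + \left(17 + 17 \cdot 1 + 2 \cdot 1 \sqrt{3}\right) 149 = -897 + \left(17 + 17 + 2 \sqrt{3}\right) 149 = -897 + \left(34 + 2 \sqrt{3}\right) 149 = -897 + \left(5066 + 298 \sqrt{3}\right) = 4169 + 298 \sqrt{3}$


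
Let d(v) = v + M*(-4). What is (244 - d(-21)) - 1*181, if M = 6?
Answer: 108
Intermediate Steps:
d(v) = -24 + v (d(v) = v + 6*(-4) = v - 24 = -24 + v)
(244 - d(-21)) - 1*181 = (244 - (-24 - 21)) - 1*181 = (244 - 1*(-45)) - 181 = (244 + 45) - 181 = 289 - 181 = 108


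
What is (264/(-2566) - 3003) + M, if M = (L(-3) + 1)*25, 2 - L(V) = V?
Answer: -3660531/1283 ≈ -2853.1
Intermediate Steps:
L(V) = 2 - V
M = 150 (M = ((2 - 1*(-3)) + 1)*25 = ((2 + 3) + 1)*25 = (5 + 1)*25 = 6*25 = 150)
(264/(-2566) - 3003) + M = (264/(-2566) - 3003) + 150 = (264*(-1/2566) - 3003) + 150 = (-132/1283 - 3003) + 150 = -3852981/1283 + 150 = -3660531/1283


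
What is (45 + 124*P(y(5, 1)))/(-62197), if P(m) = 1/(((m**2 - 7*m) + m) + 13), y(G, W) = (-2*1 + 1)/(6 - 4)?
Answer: -3421/4042805 ≈ -0.00084620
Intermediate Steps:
y(G, W) = -1/2 (y(G, W) = (-2 + 1)/2 = -1*1/2 = -1/2)
P(m) = 1/(13 + m**2 - 6*m) (P(m) = 1/((m**2 - 6*m) + 13) = 1/(13 + m**2 - 6*m))
(45 + 124*P(y(5, 1)))/(-62197) = (45 + 124/(13 + (-1/2)**2 - 6*(-1/2)))/(-62197) = (45 + 124/(13 + 1/4 + 3))*(-1/62197) = (45 + 124/(65/4))*(-1/62197) = (45 + 124*(4/65))*(-1/62197) = (45 + 496/65)*(-1/62197) = (3421/65)*(-1/62197) = -3421/4042805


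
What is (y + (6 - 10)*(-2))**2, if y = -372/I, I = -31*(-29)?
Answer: 48400/841 ≈ 57.551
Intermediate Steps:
I = 899
y = -12/29 (y = -372/899 = -372*1/899 = -12/29 ≈ -0.41379)
(y + (6 - 10)*(-2))**2 = (-12/29 + (6 - 10)*(-2))**2 = (-12/29 - 4*(-2))**2 = (-12/29 + 8)**2 = (220/29)**2 = 48400/841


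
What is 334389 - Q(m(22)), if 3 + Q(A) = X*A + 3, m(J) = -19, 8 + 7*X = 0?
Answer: 2340571/7 ≈ 3.3437e+5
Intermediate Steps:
X = -8/7 (X = -8/7 + (1/7)*0 = -8/7 + 0 = -8/7 ≈ -1.1429)
Q(A) = -8*A/7 (Q(A) = -3 + (-8*A/7 + 3) = -3 + (3 - 8*A/7) = -8*A/7)
334389 - Q(m(22)) = 334389 - (-8)*(-19)/7 = 334389 - 1*152/7 = 334389 - 152/7 = 2340571/7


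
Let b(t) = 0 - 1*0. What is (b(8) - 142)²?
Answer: 20164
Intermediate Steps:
b(t) = 0 (b(t) = 0 + 0 = 0)
(b(8) - 142)² = (0 - 142)² = (-142)² = 20164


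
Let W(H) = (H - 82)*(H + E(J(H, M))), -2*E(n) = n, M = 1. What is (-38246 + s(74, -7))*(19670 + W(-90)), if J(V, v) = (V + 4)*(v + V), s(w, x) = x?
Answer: -26524400682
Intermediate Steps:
J(V, v) = (4 + V)*(V + v)
E(n) = -n/2
W(H) = (-82 + H)*(-2 - 3*H/2 - H²/2) (W(H) = (H - 82)*(H - (H² + 4*H + 4*1 + H*1)/2) = (-82 + H)*(H - (H² + 4*H + 4 + H)/2) = (-82 + H)*(H - (4 + H² + 5*H)/2) = (-82 + H)*(H + (-2 - 5*H/2 - H²/2)) = (-82 + H)*(-2 - 3*H/2 - H²/2))
(-38246 + s(74, -7))*(19670 + W(-90)) = (-38246 - 7)*(19670 + (164 + 121*(-90) - ½*(-90)³ + (79/2)*(-90)²)) = -38253*(19670 + (164 - 10890 - ½*(-729000) + (79/2)*8100)) = -38253*(19670 + (164 - 10890 + 364500 + 319950)) = -38253*(19670 + 673724) = -38253*693394 = -26524400682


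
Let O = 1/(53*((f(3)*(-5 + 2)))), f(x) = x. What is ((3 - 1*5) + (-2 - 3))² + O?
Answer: 23372/477 ≈ 48.998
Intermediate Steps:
O = -1/477 (O = 1/(53*((3*(-5 + 2)))) = 1/(53*((3*(-3)))) = (1/53)/(-9) = (1/53)*(-⅑) = -1/477 ≈ -0.0020964)
((3 - 1*5) + (-2 - 3))² + O = ((3 - 1*5) + (-2 - 3))² - 1/477 = ((3 - 5) - 5)² - 1/477 = (-2 - 5)² - 1/477 = (-7)² - 1/477 = 49 - 1/477 = 23372/477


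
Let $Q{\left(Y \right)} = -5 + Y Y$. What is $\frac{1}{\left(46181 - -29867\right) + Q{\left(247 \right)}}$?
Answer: $\frac{1}{137052} \approx 7.2965 \cdot 10^{-6}$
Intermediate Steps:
$Q{\left(Y \right)} = -5 + Y^{2}$
$\frac{1}{\left(46181 - -29867\right) + Q{\left(247 \right)}} = \frac{1}{\left(46181 - -29867\right) - \left(5 - 247^{2}\right)} = \frac{1}{\left(46181 + 29867\right) + \left(-5 + 61009\right)} = \frac{1}{76048 + 61004} = \frac{1}{137052}$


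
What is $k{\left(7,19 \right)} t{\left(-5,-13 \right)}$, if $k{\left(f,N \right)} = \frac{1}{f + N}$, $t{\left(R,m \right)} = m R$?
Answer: $\frac{5}{2} \approx 2.5$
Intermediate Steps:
$t{\left(R,m \right)} = R m$
$k{\left(f,N \right)} = \frac{1}{N + f}$
$k{\left(7,19 \right)} t{\left(-5,-13 \right)} = \frac{\left(-5\right) \left(-13\right)}{19 + 7} = \frac{1}{26} \cdot 65 = \frac{5}{2}$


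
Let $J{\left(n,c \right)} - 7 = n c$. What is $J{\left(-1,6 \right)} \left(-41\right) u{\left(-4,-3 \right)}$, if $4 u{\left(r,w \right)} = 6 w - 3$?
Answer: $\frac{861}{4} \approx 215.25$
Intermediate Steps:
$J{\left(n,c \right)} = 7 + c n$ ($J{\left(n,c \right)} = 7 + n c = 7 + c n$)
$u{\left(r,w \right)} = - \frac{3}{4} + \frac{3 w}{2}$ ($u{\left(r,w \right)} = \frac{6 w - 3}{4} = \frac{-3 + 6 w}{4} = - \frac{3}{4} + \frac{3 w}{2}$)
$J{\left(-1,6 \right)} \left(-41\right) u{\left(-4,-3 \right)} = \left(7 + 6 \left(-1\right)\right) \left(-41\right) \left(- \frac{3}{4} + \frac{3}{2} \left(-3\right)\right) = \left(7 - 6\right) \left(-41\right) \left(- \frac{3}{4} - \frac{9}{2}\right) = 1 \left(-41\right) \left(- \frac{21}{4}\right) = \left(-41\right) \left(- \frac{21}{4}\right) = \frac{861}{4}$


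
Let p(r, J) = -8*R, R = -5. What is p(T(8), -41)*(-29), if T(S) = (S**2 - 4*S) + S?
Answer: -1160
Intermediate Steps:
T(S) = S**2 - 3*S
p(r, J) = 40 (p(r, J) = -8*(-5) = 40)
p(T(8), -41)*(-29) = 40*(-29) = -1160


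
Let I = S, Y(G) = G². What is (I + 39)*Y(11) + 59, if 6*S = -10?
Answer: 13729/3 ≈ 4576.3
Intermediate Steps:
S = -5/3 (S = (⅙)*(-10) = -5/3 ≈ -1.6667)
I = -5/3 ≈ -1.6667
(I + 39)*Y(11) + 59 = (-5/3 + 39)*11² + 59 = (112/3)*121 + 59 = 13552/3 + 59 = 13729/3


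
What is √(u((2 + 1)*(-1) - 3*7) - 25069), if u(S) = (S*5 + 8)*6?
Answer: I*√25741 ≈ 160.44*I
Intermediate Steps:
u(S) = 48 + 30*S (u(S) = (5*S + 8)*6 = (8 + 5*S)*6 = 48 + 30*S)
√(u((2 + 1)*(-1) - 3*7) - 25069) = √((48 + 30*((2 + 1)*(-1) - 3*7)) - 25069) = √((48 + 30*(3*(-1) - 21)) - 25069) = √((48 + 30*(-3 - 21)) - 25069) = √((48 + 30*(-24)) - 25069) = √((48 - 720) - 25069) = √(-672 - 25069) = √(-25741) = I*√25741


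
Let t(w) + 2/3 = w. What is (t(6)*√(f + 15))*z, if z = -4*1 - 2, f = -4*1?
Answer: -32*√11 ≈ -106.13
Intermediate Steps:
f = -4
t(w) = -⅔ + w
z = -6 (z = -4 - 2 = -6)
(t(6)*√(f + 15))*z = ((-⅔ + 6)*√(-4 + 15))*(-6) = (16*√11/3)*(-6) = -32*√11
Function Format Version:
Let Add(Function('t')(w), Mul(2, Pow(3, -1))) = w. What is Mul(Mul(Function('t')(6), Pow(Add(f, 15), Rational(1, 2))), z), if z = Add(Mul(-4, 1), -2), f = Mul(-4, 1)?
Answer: Mul(-32, Pow(11, Rational(1, 2))) ≈ -106.13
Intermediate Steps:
f = -4
Function('t')(w) = Add(Rational(-2, 3), w)
z = -6 (z = Add(-4, -2) = -6)
Mul(Mul(Function('t')(6), Pow(Add(f, 15), Rational(1, 2))), z) = Mul(Mul(Add(Rational(-2, 3), 6), Pow(Add(-4, 15), Rational(1, 2))), -6) = Mul(Mul(Rational(16, 3), Pow(11, Rational(1, 2))), -6) = Mul(-32, Pow(11, Rational(1, 2)))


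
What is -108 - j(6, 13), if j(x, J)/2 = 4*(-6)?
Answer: -60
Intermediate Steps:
j(x, J) = -48 (j(x, J) = 2*(4*(-6)) = 2*(-24) = -48)
-108 - j(6, 13) = -108 - 1*(-48) = -108 + 48 = -60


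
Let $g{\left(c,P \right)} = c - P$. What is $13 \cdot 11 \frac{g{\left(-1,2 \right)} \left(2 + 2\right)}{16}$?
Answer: $- \frac{429}{4} \approx -107.25$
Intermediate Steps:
$13 \cdot 11 \frac{g{\left(-1,2 \right)} \left(2 + 2\right)}{16} = 13 \cdot 11 \frac{\left(-1 - 2\right) \left(2 + 2\right)}{16} = 143 \left(-1 - 2\right) 4 \cdot \frac{1}{16} = 143 \left(-3\right) 4 \cdot \frac{1}{16} = 143 \left(\left(-12\right) \frac{1}{16}\right) = 143 \left(- \frac{3}{4}\right) = - \frac{429}{4}$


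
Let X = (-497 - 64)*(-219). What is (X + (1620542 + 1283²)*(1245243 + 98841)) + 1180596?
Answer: 4390627764459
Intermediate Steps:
X = 122859 (X = -561*(-219) = 122859)
(X + (1620542 + 1283²)*(1245243 + 98841)) + 1180596 = (122859 + (1620542 + 1283²)*(1245243 + 98841)) + 1180596 = (122859 + (1620542 + 1646089)*1344084) + 1180596 = (122859 + 3266631*1344084) + 1180596 = (122859 + 4390626461004) + 1180596 = 4390626583863 + 1180596 = 4390627764459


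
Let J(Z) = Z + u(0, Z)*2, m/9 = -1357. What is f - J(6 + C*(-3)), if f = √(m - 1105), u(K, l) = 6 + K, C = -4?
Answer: -30 + I*√13318 ≈ -30.0 + 115.4*I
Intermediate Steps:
m = -12213 (m = 9*(-1357) = -12213)
J(Z) = 12 + Z (J(Z) = Z + (6 + 0)*2 = Z + 6*2 = Z + 12 = 12 + Z)
f = I*√13318 (f = √(-12213 - 1105) = √(-13318) = I*√13318 ≈ 115.4*I)
f - J(6 + C*(-3)) = I*√13318 - (12 + (6 - 4*(-3))) = I*√13318 - (12 + (6 + 12)) = I*√13318 - (12 + 18) = I*√13318 - 1*30 = I*√13318 - 30 = -30 + I*√13318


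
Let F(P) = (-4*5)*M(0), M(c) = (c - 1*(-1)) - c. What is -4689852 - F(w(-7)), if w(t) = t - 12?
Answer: -4689832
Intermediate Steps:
M(c) = 1 (M(c) = (c + 1) - c = (1 + c) - c = 1)
w(t) = -12 + t
F(P) = -20 (F(P) = -4*5*1 = -20*1 = -20)
-4689852 - F(w(-7)) = -4689852 - 1*(-20) = -4689852 + 20 = -4689832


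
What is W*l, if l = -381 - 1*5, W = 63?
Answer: -24318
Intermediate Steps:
l = -386 (l = -381 - 5 = -386)
W*l = 63*(-386) = -24318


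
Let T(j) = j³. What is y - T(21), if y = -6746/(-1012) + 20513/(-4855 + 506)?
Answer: -20375411435/2200594 ≈ -9259.0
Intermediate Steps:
y = 4289599/2200594 (y = -6746*(-1/1012) + 20513/(-4349) = 3373/506 + 20513*(-1/4349) = 3373/506 - 20513/4349 = 4289599/2200594 ≈ 1.9493)
y - T(21) = 4289599/2200594 - 1*21³ = 4289599/2200594 - 1*9261 = 4289599/2200594 - 9261 = -20375411435/2200594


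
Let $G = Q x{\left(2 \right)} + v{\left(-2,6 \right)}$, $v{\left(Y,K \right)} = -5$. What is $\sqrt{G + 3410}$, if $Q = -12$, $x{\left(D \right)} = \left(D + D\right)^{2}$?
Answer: $3 \sqrt{357} \approx 56.683$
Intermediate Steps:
$x{\left(D \right)} = 4 D^{2}$ ($x{\left(D \right)} = \left(2 D\right)^{2} = 4 D^{2}$)
$G = -197$ ($G = - 12 \cdot 4 \cdot 2^{2} - 5 = - 12 \cdot 4 \cdot 4 - 5 = \left(-12\right) 16 - 5 = -192 - 5 = -197$)
$\sqrt{G + 3410} = \sqrt{-197 + 3410} = \sqrt{3213} = 3 \sqrt{357}$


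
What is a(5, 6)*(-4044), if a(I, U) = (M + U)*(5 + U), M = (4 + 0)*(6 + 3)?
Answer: -1868328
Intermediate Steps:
M = 36 (M = 4*9 = 36)
a(I, U) = (5 + U)*(36 + U) (a(I, U) = (36 + U)*(5 + U) = (5 + U)*(36 + U))
a(5, 6)*(-4044) = (180 + 6**2 + 41*6)*(-4044) = (180 + 36 + 246)*(-4044) = 462*(-4044) = -1868328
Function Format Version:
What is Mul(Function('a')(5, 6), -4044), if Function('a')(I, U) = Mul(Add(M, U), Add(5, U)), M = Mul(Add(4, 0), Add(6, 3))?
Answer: -1868328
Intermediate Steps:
M = 36 (M = Mul(4, 9) = 36)
Function('a')(I, U) = Mul(Add(5, U), Add(36, U)) (Function('a')(I, U) = Mul(Add(36, U), Add(5, U)) = Mul(Add(5, U), Add(36, U)))
Mul(Function('a')(5, 6), -4044) = Mul(Add(180, Pow(6, 2), Mul(41, 6)), -4044) = Mul(Add(180, 36, 246), -4044) = Mul(462, -4044) = -1868328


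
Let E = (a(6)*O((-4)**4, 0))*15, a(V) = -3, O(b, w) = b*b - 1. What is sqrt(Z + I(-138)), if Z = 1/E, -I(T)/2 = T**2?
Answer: I*sqrt(1472235499253307)/196605 ≈ 195.16*I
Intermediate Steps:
O(b, w) = -1 + b**2 (O(b, w) = b**2 - 1 = -1 + b**2)
E = -2949075 (E = -3*(-1 + ((-4)**4)**2)*15 = -3*(-1 + 256**2)*15 = -3*(-1 + 65536)*15 = -3*65535*15 = -196605*15 = -2949075)
I(T) = -2*T**2
Z = -1/2949075 (Z = 1/(-2949075) = -1/2949075 ≈ -3.3909e-7)
sqrt(Z + I(-138)) = sqrt(-1/2949075 - 2*(-138)**2) = sqrt(-1/2949075 - 2*19044) = sqrt(-1/2949075 - 38088) = sqrt(-112324368601/2949075) = I*sqrt(1472235499253307)/196605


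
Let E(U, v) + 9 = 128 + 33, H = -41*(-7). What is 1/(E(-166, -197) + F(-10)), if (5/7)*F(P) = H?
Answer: 5/2769 ≈ 0.0018057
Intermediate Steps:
H = 287
E(U, v) = 152 (E(U, v) = -9 + (128 + 33) = -9 + 161 = 152)
F(P) = 2009/5 (F(P) = (7/5)*287 = 2009/5)
1/(E(-166, -197) + F(-10)) = 1/(152 + 2009/5) = 1/(2769/5) = 5/2769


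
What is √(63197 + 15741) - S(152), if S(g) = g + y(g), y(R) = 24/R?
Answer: -2891/19 + √78938 ≈ 128.80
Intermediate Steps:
S(g) = g + 24/g
√(63197 + 15741) - S(152) = √(63197 + 15741) - (152 + 24/152) = √78938 - (152 + 24*(1/152)) = √78938 - (152 + 3/19) = √78938 - 1*2891/19 = √78938 - 2891/19 = -2891/19 + √78938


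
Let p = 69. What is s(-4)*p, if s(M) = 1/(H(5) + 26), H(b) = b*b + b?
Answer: 69/56 ≈ 1.2321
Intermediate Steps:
H(b) = b + b² (H(b) = b² + b = b + b²)
s(M) = 1/56 (s(M) = 1/(5*(1 + 5) + 26) = 1/(5*6 + 26) = 1/(30 + 26) = 1/56)
s(-4)*p = (1/56)*69 = 69/56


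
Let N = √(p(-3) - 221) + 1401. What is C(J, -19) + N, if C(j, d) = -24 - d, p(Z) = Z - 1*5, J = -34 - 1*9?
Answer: 1396 + I*√229 ≈ 1396.0 + 15.133*I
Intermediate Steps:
J = -43 (J = -34 - 9 = -43)
p(Z) = -5 + Z (p(Z) = Z - 5 = -5 + Z)
N = 1401 + I*√229 (N = √((-5 - 3) - 221) + 1401 = √(-8 - 221) + 1401 = √(-229) + 1401 = I*√229 + 1401 = 1401 + I*√229 ≈ 1401.0 + 15.133*I)
C(J, -19) + N = (-24 - 1*(-19)) + (1401 + I*√229) = (-24 + 19) + (1401 + I*√229) = -5 + (1401 + I*√229) = 1396 + I*√229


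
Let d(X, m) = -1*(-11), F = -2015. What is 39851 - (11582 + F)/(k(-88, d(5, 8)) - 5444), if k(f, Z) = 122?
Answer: 70698863/1774 ≈ 39853.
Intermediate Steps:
d(X, m) = 11
39851 - (11582 + F)/(k(-88, d(5, 8)) - 5444) = 39851 - (11582 - 2015)/(122 - 5444) = 39851 - 9567/(-5322) = 39851 - 9567*(-1)/5322 = 39851 - 1*(-3189/1774) = 39851 + 3189/1774 = 70698863/1774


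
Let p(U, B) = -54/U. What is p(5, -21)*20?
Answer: -216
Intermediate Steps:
p(5, -21)*20 = -54/5*20 = -216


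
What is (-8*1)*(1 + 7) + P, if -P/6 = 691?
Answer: -4210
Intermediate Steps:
P = -4146 (P = -6*691 = -4146)
(-8*1)*(1 + 7) + P = (-8*1)*(1 + 7) - 4146 = -8*8 - 4146 = -64 - 4146 = -4210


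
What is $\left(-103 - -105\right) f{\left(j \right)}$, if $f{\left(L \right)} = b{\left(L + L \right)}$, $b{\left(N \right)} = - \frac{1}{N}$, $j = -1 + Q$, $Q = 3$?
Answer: $- \frac{1}{2} \approx -0.5$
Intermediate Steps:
$j = 2$ ($j = -1 + 3 = 2$)
$f{\left(L \right)} = - \frac{1}{2 L}$ ($f{\left(L \right)} = - \frac{1}{L + L} = - \frac{1}{2 L}$)
$\left(-103 - -105\right) f{\left(j \right)} = \left(-103 - -105\right) \left(- \frac{1}{2 \cdot 2}\right) = \left(-103 + 105\right) \left(\left(- \frac{1}{2}\right) \frac{1}{2}\right) = 2 \left(- \frac{1}{4}\right) = - \frac{1}{2}$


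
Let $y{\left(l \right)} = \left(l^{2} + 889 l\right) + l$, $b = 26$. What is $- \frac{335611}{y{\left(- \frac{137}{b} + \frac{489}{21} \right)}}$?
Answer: $- \frac{11116778764}{541884261} \approx -20.515$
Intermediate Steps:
$y{\left(l \right)} = l^{2} + 890 l$
$- \frac{335611}{y{\left(- \frac{137}{b} + \frac{489}{21} \right)}} = - \frac{335611}{\left(- \frac{137}{26} + \frac{489}{21}\right) \left(890 + \left(- \frac{137}{26} + \frac{489}{21}\right)\right)} = - \frac{335611}{\left(\left(-137\right) \frac{1}{26} + 489 \cdot \frac{1}{21}\right) \left(890 + \left(\left(-137\right) \frac{1}{26} + 489 \cdot \frac{1}{21}\right)\right)} = - \frac{335611}{\left(- \frac{137}{26} + \frac{163}{7}\right) \left(890 + \left(- \frac{137}{26} + \frac{163}{7}\right)\right)} = - \frac{335611}{\frac{3279}{182} \left(890 + \frac{3279}{182}\right)} = - \frac{335611}{\frac{3279}{182} \cdot \frac{165259}{182}} = - \frac{335611}{\frac{541884261}{33124}} = \left(-335611\right) \frac{33124}{541884261} = - \frac{11116778764}{541884261}$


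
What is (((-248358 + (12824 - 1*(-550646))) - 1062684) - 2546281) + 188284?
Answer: -3105569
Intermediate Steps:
(((-248358 + (12824 - 1*(-550646))) - 1062684) - 2546281) + 188284 = (((-248358 + (12824 + 550646)) - 1062684) - 2546281) + 188284 = (((-248358 + 563470) - 1062684) - 2546281) + 188284 = ((315112 - 1062684) - 2546281) + 188284 = (-747572 - 2546281) + 188284 = -3293853 + 188284 = -3105569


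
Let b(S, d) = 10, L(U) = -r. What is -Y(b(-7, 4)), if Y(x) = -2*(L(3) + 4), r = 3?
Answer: 2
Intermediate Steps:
L(U) = -3 (L(U) = -1*3 = -3)
Y(x) = -2 (Y(x) = -2*(-3 + 4) = -2*1 = -2)
-Y(b(-7, 4)) = -1*(-2) = 2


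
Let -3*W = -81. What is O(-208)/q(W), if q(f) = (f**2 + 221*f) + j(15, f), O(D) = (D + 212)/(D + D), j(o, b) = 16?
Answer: -1/698048 ≈ -1.4326e-6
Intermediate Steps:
W = 27 (W = -1/3*(-81) = 27)
O(D) = (212 + D)/(2*D) (O(D) = (212 + D)/((2*D)) = (212 + D)*(1/(2*D)) = (212 + D)/(2*D))
q(f) = 16 + f**2 + 221*f (q(f) = (f**2 + 221*f) + 16 = 16 + f**2 + 221*f)
O(-208)/q(W) = ((1/2)*(212 - 208)/(-208))/(16 + 27**2 + 221*27) = ((1/2)*(-1/208)*4)/(16 + 729 + 5967) = -1/104/6712 = -1/104*1/6712 = -1/698048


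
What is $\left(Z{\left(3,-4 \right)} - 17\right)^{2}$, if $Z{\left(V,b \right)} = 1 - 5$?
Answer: $441$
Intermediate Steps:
$Z{\left(V,b \right)} = -4$ ($Z{\left(V,b \right)} = 1 - 5 = -4$)
$\left(Z{\left(3,-4 \right)} - 17\right)^{2} = \left(-4 - 17\right)^{2} = \left(-21\right)^{2} = 441$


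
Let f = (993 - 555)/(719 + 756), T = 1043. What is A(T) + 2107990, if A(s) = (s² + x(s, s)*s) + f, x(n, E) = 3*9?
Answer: 4755400438/1475 ≈ 3.2240e+6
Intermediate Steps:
x(n, E) = 27
f = 438/1475 ≈ 0.29695
A(s) = 438/1475 + s² + 27*s (A(s) = (s² + 27*s) + 438/1475 = 438/1475 + s² + 27*s)
A(T) + 2107990 = (438/1475 + 1043² + 27*1043) + 2107990 = (438/1475 + 1087849 + 28161) + 2107990 = 1646115188/1475 + 2107990 = 4755400438/1475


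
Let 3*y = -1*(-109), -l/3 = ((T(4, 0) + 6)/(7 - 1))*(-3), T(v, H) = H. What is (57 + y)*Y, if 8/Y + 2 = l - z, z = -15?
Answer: 1120/33 ≈ 33.939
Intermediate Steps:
l = 9 (l = -3*(0 + 6)/(7 - 1)*(-3) = -3*6/6*(-3) = -3*6*(⅙)*(-3) = -3*(-3) = 9)
Y = 4/11 (Y = 8/(-2 + (9 - 1*(-15))) = 8/(-2 + (9 + 15)) = 8/(-2 + 24) = 8/22 = 8*(1/22) = 4/11 ≈ 0.36364)
y = 109/3 (y = (-1*(-109))/3 = (⅓)*109 = 109/3 ≈ 36.333)
(57 + y)*Y = (57 + 109/3)*(4/11) = (280/3)*(4/11) = 1120/33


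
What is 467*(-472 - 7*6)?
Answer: -240038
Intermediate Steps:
467*(-472 - 7*6) = 467*(-472 - 42) = 467*(-514) = -240038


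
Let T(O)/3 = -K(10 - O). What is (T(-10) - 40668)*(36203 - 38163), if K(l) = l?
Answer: 79826880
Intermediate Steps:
T(O) = -30 + 3*O (T(O) = 3*(-(10 - O)) = 3*(-10 + O) = -30 + 3*O)
(T(-10) - 40668)*(36203 - 38163) = ((-30 + 3*(-10)) - 40668)*(36203 - 38163) = ((-30 - 30) - 40668)*(-1960) = (-60 - 40668)*(-1960) = -40728*(-1960) = 79826880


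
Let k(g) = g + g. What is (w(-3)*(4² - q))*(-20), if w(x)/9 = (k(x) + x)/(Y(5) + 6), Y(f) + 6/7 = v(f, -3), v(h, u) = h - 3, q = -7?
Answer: 26082/5 ≈ 5216.4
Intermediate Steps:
v(h, u) = -3 + h
k(g) = 2*g
Y(f) = -27/7 + f (Y(f) = -6/7 + (-3 + f) = -27/7 + f)
w(x) = 189*x/50 (w(x) = 9*((2*x + x)/((-27/7 + 5) + 6)) = 9*((3*x)/(8/7 + 6)) = 9*((3*x)/(50/7)) = 9*((3*x)*(7/50)) = 9*(21*x/50) = 189*x/50)
(w(-3)*(4² - q))*(-20) = (((189/50)*(-3))*(4² - 1*(-7)))*(-20) = -567*(16 + 7)/50*(-20) = -567/50*23*(-20) = -13041/50*(-20) = 26082/5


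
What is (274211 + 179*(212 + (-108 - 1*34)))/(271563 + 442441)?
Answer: 286741/714004 ≈ 0.40160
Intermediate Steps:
(274211 + 179*(212 + (-108 - 1*34)))/(271563 + 442441) = (274211 + 179*(212 + (-108 - 34)))/714004 = (274211 + 179*(212 - 142))*(1/714004) = (274211 + 179*70)*(1/714004) = (274211 + 12530)*(1/714004) = 286741*(1/714004) = 286741/714004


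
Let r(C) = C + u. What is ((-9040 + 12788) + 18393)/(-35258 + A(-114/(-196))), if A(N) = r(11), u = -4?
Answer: -22141/35251 ≈ -0.62810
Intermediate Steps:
r(C) = -4 + C (r(C) = C - 4 = -4 + C)
A(N) = 7 (A(N) = -4 + 11 = 7)
((-9040 + 12788) + 18393)/(-35258 + A(-114/(-196))) = ((-9040 + 12788) + 18393)/(-35258 + 7) = (3748 + 18393)/(-35251) = 22141*(-1/35251) = -22141/35251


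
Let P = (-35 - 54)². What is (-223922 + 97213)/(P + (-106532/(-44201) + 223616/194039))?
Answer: -1086747340661851/67966737416283 ≈ -15.989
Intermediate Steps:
P = 7921 (P = (-89)² = 7921)
(-223922 + 97213)/(P + (-106532/(-44201) + 223616/194039)) = (-223922 + 97213)/(7921 + (-106532/(-44201) + 223616/194039)) = -126709/(7921 + (-106532*(-1/44201) + 223616*(1/194039))) = -126709/(7921 + (106532/44201 + 223616/194039)) = -126709/(7921 + 30555413564/8576717839) = -126709/67966737416283/8576717839 = -126709*8576717839/67966737416283 = -1086747340661851/67966737416283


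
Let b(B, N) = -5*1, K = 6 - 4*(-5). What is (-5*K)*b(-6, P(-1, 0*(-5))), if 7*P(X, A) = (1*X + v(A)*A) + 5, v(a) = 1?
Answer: 650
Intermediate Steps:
K = 26 (K = 6 + 20 = 26)
P(X, A) = 5/7 + A/7 + X/7 (P(X, A) = ((1*X + 1*A) + 5)/7 = ((X + A) + 5)/7 = ((A + X) + 5)/7 = (5 + A + X)/7 = 5/7 + A/7 + X/7)
b(B, N) = -5
(-5*K)*b(-6, P(-1, 0*(-5))) = -5*26*(-5) = -130*(-5) = 650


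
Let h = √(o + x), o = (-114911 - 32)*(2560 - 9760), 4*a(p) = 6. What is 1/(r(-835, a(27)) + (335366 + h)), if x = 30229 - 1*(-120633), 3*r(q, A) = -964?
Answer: 1507701/501422346899 - 9*√827740462/1002844693798 ≈ 2.7486e-6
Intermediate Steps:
a(p) = 3/2 (a(p) = (¼)*6 = 3/2)
r(q, A) = -964/3 (r(q, A) = (⅓)*(-964) = -964/3)
x = 150862 (x = 30229 + 120633 = 150862)
o = 827589600 (o = -114943*(-7200) = 827589600)
h = √827740462 (h = √(827589600 + 150862) = √827740462 ≈ 28770.)
1/(r(-835, a(27)) + (335366 + h)) = 1/(-964/3 + (335366 + √827740462)) = 1/(1005134/3 + √827740462)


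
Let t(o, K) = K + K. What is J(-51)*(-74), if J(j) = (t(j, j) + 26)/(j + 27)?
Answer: -703/3 ≈ -234.33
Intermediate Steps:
t(o, K) = 2*K
J(j) = (26 + 2*j)/(27 + j) (J(j) = (2*j + 26)/(j + 27) = (26 + 2*j)/(27 + j))
J(-51)*(-74) = (2*(13 - 51)/(27 - 51))*(-74) = (2*(-38)/(-24))*(-74) = (2*(-1/24)*(-38))*(-74) = (19/6)*(-74) = -703/3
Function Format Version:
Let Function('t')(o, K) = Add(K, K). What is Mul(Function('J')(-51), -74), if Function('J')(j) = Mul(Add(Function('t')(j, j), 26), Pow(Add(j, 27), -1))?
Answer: Rational(-703, 3) ≈ -234.33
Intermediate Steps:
Function('t')(o, K) = Mul(2, K)
Function('J')(j) = Mul(Pow(Add(27, j), -1), Add(26, Mul(2, j))) (Function('J')(j) = Mul(Add(Mul(2, j), 26), Pow(Add(j, 27), -1)) = Mul(Add(26, Mul(2, j)), Pow(Add(27, j), -1)) = Mul(Pow(Add(27, j), -1), Add(26, Mul(2, j))))
Mul(Function('J')(-51), -74) = Mul(Mul(2, Pow(Add(27, -51), -1), Add(13, -51)), -74) = Mul(Mul(2, Pow(-24, -1), -38), -74) = Mul(Mul(2, Rational(-1, 24), -38), -74) = Mul(Rational(19, 6), -74) = Rational(-703, 3)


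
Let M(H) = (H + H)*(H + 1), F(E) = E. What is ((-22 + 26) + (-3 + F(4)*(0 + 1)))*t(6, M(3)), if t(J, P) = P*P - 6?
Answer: 2850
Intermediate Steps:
M(H) = 2*H*(1 + H) (M(H) = (2*H)*(1 + H) = 2*H*(1 + H))
t(J, P) = -6 + P² (t(J, P) = P² - 6 = -6 + P²)
((-22 + 26) + (-3 + F(4)*(0 + 1)))*t(6, M(3)) = ((-22 + 26) + (-3 + 4*(0 + 1)))*(-6 + (2*3*(1 + 3))²) = (4 + (-3 + 4*1))*(-6 + (2*3*4)²) = (4 + (-3 + 4))*(-6 + 24²) = (4 + 1)*(-6 + 576) = 5*570 = 2850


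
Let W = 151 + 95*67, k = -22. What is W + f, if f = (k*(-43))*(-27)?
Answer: -19026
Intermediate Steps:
W = 6516 (W = 151 + 6365 = 6516)
f = -25542 (f = -22*(-43)*(-27) = 946*(-27) = -25542)
W + f = 6516 - 25542 = -19026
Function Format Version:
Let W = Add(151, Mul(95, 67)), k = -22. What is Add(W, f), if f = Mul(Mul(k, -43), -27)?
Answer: -19026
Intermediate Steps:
W = 6516 (W = Add(151, 6365) = 6516)
f = -25542 (f = Mul(Mul(-22, -43), -27) = Mul(946, -27) = -25542)
Add(W, f) = Add(6516, -25542) = -19026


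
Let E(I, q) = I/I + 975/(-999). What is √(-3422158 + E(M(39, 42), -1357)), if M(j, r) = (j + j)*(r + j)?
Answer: I*√42164408422/111 ≈ 1849.9*I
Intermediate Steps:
M(j, r) = 2*j*(j + r) (M(j, r) = (2*j)*(j + r) = 2*j*(j + r))
E(I, q) = 8/333 (E(I, q) = 1 + 975*(-1/999) = 1 - 325/333 = 8/333)
√(-3422158 + E(M(39, 42), -1357)) = √(-3422158 + 8/333) = √(-1139578606/333) = I*√42164408422/111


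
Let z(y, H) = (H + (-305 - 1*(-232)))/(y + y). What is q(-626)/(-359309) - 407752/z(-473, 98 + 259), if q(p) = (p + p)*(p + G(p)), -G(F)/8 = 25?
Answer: 34649296411740/25510939 ≈ 1.3582e+6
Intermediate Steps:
G(F) = -200 (G(F) = -8*25 = -200)
z(y, H) = (-73 + H)/(2*y) (z(y, H) = (H + (-305 + 232))/((2*y)) = (H - 73)*(1/(2*y)) = (-73 + H)*(1/(2*y)) = (-73 + H)/(2*y))
q(p) = 2*p*(-200 + p) (q(p) = (p + p)*(p - 200) = (2*p)*(-200 + p) = 2*p*(-200 + p))
q(-626)/(-359309) - 407752/z(-473, 98 + 259) = (2*(-626)*(-200 - 626))/(-359309) - 407752*(-946/(-73 + (98 + 259))) = (2*(-626)*(-826))*(-1/359309) - 407752*(-946/(-73 + 357)) = 1034152*(-1/359309) - 407752/((½)*(-1/473)*284) = -1034152/359309 - 407752/(-142/473) = -1034152/359309 - 407752*(-473/142) = -1034152/359309 + 96433348/71 = 34649296411740/25510939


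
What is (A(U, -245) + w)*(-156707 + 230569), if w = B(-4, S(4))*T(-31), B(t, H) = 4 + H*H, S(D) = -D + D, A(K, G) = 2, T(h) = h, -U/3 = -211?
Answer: -9011164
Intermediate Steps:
U = 633 (U = -3*(-211) = 633)
S(D) = 0
B(t, H) = 4 + H**2
w = -124 (w = (4 + 0**2)*(-31) = (4 + 0)*(-31) = 4*(-31) = -124)
(A(U, -245) + w)*(-156707 + 230569) = (2 - 124)*(-156707 + 230569) = -122*73862 = -9011164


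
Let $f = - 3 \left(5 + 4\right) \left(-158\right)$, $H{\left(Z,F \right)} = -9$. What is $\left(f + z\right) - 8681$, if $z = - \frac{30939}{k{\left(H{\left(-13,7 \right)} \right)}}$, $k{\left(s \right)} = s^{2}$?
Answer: $- \frac{129518}{27} \approx -4797.0$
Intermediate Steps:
$z = - \frac{10313}{27}$ ($z = - \frac{30939}{\left(-9\right)^{2}} = - \frac{30939}{81} = \left(-30939\right) \frac{1}{81} = - \frac{10313}{27} \approx -381.96$)
$f = 4266$ ($f = \left(-3\right) 9 \left(-158\right) = \left(-27\right) \left(-158\right) = 4266$)
$\left(f + z\right) - 8681 = \left(4266 - \frac{10313}{27}\right) - 8681 = \frac{104869}{27} - 8681 = - \frac{129518}{27}$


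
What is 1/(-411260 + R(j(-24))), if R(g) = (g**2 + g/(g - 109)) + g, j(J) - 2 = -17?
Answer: -124/50970185 ≈ -2.4328e-6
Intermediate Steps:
j(J) = -15 (j(J) = 2 - 17 = -15)
R(g) = g + g**2 + g/(-109 + g) (R(g) = (g**2 + g/(-109 + g)) + g = g + g**2 + g/(-109 + g))
1/(-411260 + R(j(-24))) = 1/(-411260 - 15*(-108 + (-15)**2 - 108*(-15))/(-109 - 15)) = 1/(-411260 - 15*(-108 + 225 + 1620)/(-124)) = 1/(-411260 - 15*(-1/124)*1737) = 1/(-411260 + 26055/124) = 1/(-50970185/124) = -124/50970185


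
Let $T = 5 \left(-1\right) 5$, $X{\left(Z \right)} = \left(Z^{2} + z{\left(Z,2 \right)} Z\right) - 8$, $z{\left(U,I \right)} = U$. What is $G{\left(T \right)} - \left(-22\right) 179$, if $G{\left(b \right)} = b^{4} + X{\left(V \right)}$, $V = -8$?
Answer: $394683$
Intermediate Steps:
$X{\left(Z \right)} = -8 + 2 Z^{2}$ ($X{\left(Z \right)} = \left(Z^{2} + Z Z\right) - 8 = \left(Z^{2} + Z^{2}\right) - 8 = 2 Z^{2} - 8 = -8 + 2 Z^{2}$)
$T = -25$ ($T = \left(-5\right) 5 = -25$)
$G{\left(b \right)} = 120 + b^{4}$ ($G{\left(b \right)} = b^{4} - \left(8 - 2 \left(-8\right)^{2}\right) = b^{4} + \left(-8 + 2 \cdot 64\right) = b^{4} + \left(-8 + 128\right) = b^{4} + 120 = 120 + b^{4}$)
$G{\left(T \right)} - \left(-22\right) 179 = \left(120 + \left(-25\right)^{4}\right) - \left(-22\right) 179 = \left(120 + 390625\right) - -3938 = 390745 + 3938 = 394683$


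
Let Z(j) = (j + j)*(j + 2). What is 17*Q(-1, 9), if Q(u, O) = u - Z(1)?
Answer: -119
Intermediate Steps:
Z(j) = 2*j*(2 + j) (Z(j) = (2*j)*(2 + j) = 2*j*(2 + j))
Q(u, O) = -6 + u (Q(u, O) = u - 2*(2 + 1) = u - 2*3 = u - 1*6 = u - 6 = -6 + u)
17*Q(-1, 9) = 17*(-6 - 1) = 17*(-7) = -119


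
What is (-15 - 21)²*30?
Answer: 38880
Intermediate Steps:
(-15 - 21)²*30 = (-36)²*30 = 1296*30 = 38880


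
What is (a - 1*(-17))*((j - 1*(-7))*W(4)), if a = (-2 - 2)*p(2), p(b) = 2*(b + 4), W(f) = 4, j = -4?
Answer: -372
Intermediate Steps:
p(b) = 8 + 2*b (p(b) = 2*(4 + b) = 8 + 2*b)
a = -48 (a = (-2 - 2)*(8 + 2*2) = -4*(8 + 4) = -4*12 = -48)
(a - 1*(-17))*((j - 1*(-7))*W(4)) = (-48 - 1*(-17))*((-4 - 1*(-7))*4) = (-48 + 17)*((-4 + 7)*4) = -93*4 = -31*12 = -372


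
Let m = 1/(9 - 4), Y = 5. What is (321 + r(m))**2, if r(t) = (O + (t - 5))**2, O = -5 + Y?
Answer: 73977201/625 ≈ 1.1836e+5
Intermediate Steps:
m = 1/5 ≈ 0.20000
O = 0 (O = -5 + 5 = 0)
r(t) = (-5 + t)**2 (r(t) = (0 + (t - 5))**2 = (0 + (-5 + t))**2 = (-5 + t)**2)
(321 + r(m))**2 = (321 + (-5 + 1/5)**2)**2 = (321 + (-24/5)**2)**2 = (321 + 576/25)**2 = (8601/25)**2 = 73977201/625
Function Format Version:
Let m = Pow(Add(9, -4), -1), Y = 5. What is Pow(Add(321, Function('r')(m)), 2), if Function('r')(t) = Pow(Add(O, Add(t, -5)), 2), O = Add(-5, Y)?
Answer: Rational(73977201, 625) ≈ 1.1836e+5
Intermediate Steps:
m = Rational(1, 5) (m = Pow(5, -1) = Rational(1, 5) ≈ 0.20000)
O = 0 (O = Add(-5, 5) = 0)
Function('r')(t) = Pow(Add(-5, t), 2) (Function('r')(t) = Pow(Add(0, Add(t, -5)), 2) = Pow(Add(0, Add(-5, t)), 2) = Pow(Add(-5, t), 2))
Pow(Add(321, Function('r')(m)), 2) = Pow(Add(321, Pow(Add(-5, Rational(1, 5)), 2)), 2) = Pow(Add(321, Pow(Rational(-24, 5), 2)), 2) = Pow(Add(321, Rational(576, 25)), 2) = Pow(Rational(8601, 25), 2) = Rational(73977201, 625)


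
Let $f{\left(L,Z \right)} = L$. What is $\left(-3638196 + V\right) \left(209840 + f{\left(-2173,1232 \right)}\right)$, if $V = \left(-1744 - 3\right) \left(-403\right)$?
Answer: $-609327166385$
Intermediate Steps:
$V = 704041$ ($V = \left(-1744 - 3\right) \left(-403\right) = \left(-1747\right) \left(-403\right) = 704041$)
$\left(-3638196 + V\right) \left(209840 + f{\left(-2173,1232 \right)}\right) = \left(-3638196 + 704041\right) \left(209840 - 2173\right) = \left(-2934155\right) 207667 = -609327166385$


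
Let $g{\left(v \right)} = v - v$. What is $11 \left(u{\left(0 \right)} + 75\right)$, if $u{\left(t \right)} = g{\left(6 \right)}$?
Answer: $825$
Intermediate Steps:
$g{\left(v \right)} = 0$
$u{\left(t \right)} = 0$
$11 \left(u{\left(0 \right)} + 75\right) = 11 \left(0 + 75\right) = 11 \cdot 75 = 825$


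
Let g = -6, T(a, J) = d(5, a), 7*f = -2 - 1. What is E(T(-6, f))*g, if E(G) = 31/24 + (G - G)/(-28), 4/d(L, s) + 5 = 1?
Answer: -31/4 ≈ -7.7500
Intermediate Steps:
d(L, s) = -1 (d(L, s) = 4/(-5 + 1) = 4/(-4) = 4*(-¼) = -1)
f = -3/7 (f = (-2 - 1)/7 = (⅐)*(-3) = -3/7 ≈ -0.42857)
T(a, J) = -1
E(G) = 31/24 (E(G) = 31*(1/24) + 0*(-1/28) = 31/24 + 0 = 31/24)
E(T(-6, f))*g = (31/24)*(-6) = -31/4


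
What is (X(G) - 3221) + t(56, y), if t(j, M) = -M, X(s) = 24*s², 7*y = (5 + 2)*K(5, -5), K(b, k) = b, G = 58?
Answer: 77510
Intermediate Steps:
y = 5 (y = ((5 + 2)*5)/7 = (7*5)/7 = (⅐)*35 = 5)
(X(G) - 3221) + t(56, y) = (24*58² - 3221) - 1*5 = (24*3364 - 3221) - 5 = (80736 - 3221) - 5 = 77515 - 5 = 77510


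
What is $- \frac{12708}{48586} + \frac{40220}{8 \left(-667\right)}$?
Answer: $- \frac{252742351}{32406862} \approx -7.799$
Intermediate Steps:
$- \frac{12708}{48586} + \frac{40220}{8 \left(-667\right)} = \left(-12708\right) \frac{1}{48586} + \frac{40220}{-5336} = - \frac{6354}{24293} + 40220 \left(- \frac{1}{5336}\right) = - \frac{6354}{24293} - \frac{10055}{1334} = - \frac{252742351}{32406862}$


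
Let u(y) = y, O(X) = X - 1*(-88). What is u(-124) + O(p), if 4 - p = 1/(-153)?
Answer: -4895/153 ≈ -31.993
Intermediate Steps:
p = 613/153 (p = 4 - 1/(-153) = 4 - 1*(-1/153) = 4 + 1/153 = 613/153 ≈ 4.0065)
O(X) = 88 + X (O(X) = X + 88 = 88 + X)
u(-124) + O(p) = -124 + (88 + 613/153) = -124 + 14077/153 = -4895/153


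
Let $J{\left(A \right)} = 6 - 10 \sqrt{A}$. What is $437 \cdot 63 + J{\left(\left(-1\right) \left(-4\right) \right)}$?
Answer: $27517$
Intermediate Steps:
$437 \cdot 63 + J{\left(\left(-1\right) \left(-4\right) \right)} = 437 \cdot 63 + \left(6 - 10 \sqrt{\left(-1\right) \left(-4\right)}\right) = 27531 + \left(6 - 10 \sqrt{4}\right) = 27531 + \left(6 - 20\right) = 27531 - 14 = 27517$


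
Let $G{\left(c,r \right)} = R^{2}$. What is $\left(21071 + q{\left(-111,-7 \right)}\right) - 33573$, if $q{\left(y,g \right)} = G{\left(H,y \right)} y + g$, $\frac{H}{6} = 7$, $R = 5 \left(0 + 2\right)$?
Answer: $-23609$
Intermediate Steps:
$R = 10$ ($R = 5 \cdot 2 = 10$)
$H = 42$ ($H = 6 \cdot 7 = 42$)
$G{\left(c,r \right)} = 100$ ($G{\left(c,r \right)} = 10^{2} = 100$)
$q{\left(y,g \right)} = g + 100 y$ ($q{\left(y,g \right)} = 100 y + g = g + 100 y$)
$\left(21071 + q{\left(-111,-7 \right)}\right) - 33573 = \left(21071 + \left(-7 + 100 \left(-111\right)\right)\right) - 33573 = \left(21071 - 11107\right) - 33573 = 9964 - 33573 = -23609$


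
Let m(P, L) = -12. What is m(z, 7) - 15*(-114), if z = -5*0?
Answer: 1698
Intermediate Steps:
z = 0
m(z, 7) - 15*(-114) = -12 - 15*(-114) = -12 + 1710 = 1698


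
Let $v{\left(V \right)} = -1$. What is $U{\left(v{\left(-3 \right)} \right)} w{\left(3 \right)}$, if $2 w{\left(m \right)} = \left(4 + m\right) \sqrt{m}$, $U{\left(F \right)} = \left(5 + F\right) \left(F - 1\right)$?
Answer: $- 28 \sqrt{3} \approx -48.497$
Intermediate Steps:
$U{\left(F \right)} = \left(-1 + F\right) \left(5 + F\right)$ ($U{\left(F \right)} = \left(5 + F\right) \left(-1 + F\right) = \left(-1 + F\right) \left(5 + F\right)$)
$w{\left(m \right)} = \frac{\sqrt{m} \left(4 + m\right)}{2}$ ($w{\left(m \right)} = \frac{\left(4 + m\right) \sqrt{m}}{2} = \frac{\sqrt{m} \left(4 + m\right)}{2}$)
$U{\left(v{\left(-3 \right)} \right)} w{\left(3 \right)} = \left(-5 + \left(-1\right)^{2} + 4 \left(-1\right)\right) \frac{\sqrt{3} \left(4 + 3\right)}{2} = \left(-5 + 1 - 4\right) \frac{1}{2} \sqrt{3} \cdot 7 = - 8 \frac{7 \sqrt{3}}{2} = - 28 \sqrt{3}$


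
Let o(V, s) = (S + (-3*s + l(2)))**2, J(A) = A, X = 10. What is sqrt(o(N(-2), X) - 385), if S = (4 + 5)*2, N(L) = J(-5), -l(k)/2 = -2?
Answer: I*sqrt(321) ≈ 17.916*I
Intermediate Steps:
l(k) = 4 (l(k) = -2*(-2) = 4)
N(L) = -5
S = 18 (S = 9*2 = 18)
o(V, s) = (22 - 3*s)**2 (o(V, s) = (18 + (-3*s + 4))**2 = (18 + (4 - 3*s))**2 = (22 - 3*s)**2)
sqrt(o(N(-2), X) - 385) = sqrt((22 - 3*10)**2 - 385) = sqrt((22 - 30)**2 - 385) = sqrt((-8)**2 - 385) = sqrt(64 - 385) = sqrt(-321) = I*sqrt(321)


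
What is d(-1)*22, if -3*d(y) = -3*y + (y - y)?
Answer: -22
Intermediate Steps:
d(y) = y (d(y) = -(-3*y + (y - y))/3 = -(-3*y + 0)/3 = -(-1)*y = y)
d(-1)*22 = -1*22 = -22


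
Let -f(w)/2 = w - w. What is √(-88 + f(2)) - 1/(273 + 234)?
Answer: -1/507 + 2*I*√22 ≈ -0.0019724 + 9.3808*I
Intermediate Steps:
f(w) = 0 (f(w) = -2*(w - w) = -2*0 = 0)
√(-88 + f(2)) - 1/(273 + 234) = √(-88 + 0) - 1/(273 + 234) = √(-88) - 1/507 = 2*I*√22 - 1*1/507 = 2*I*√22 - 1/507 = -1/507 + 2*I*√22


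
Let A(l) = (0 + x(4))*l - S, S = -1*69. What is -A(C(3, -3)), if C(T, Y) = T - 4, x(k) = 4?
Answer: -65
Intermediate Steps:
S = -69
C(T, Y) = -4 + T
A(l) = 69 + 4*l (A(l) = (0 + 4)*l - 1*(-69) = 4*l + 69 = 69 + 4*l)
-A(C(3, -3)) = -(69 + 4*(-4 + 3)) = -(69 + 4*(-1)) = -(69 - 4) = -1*65 = -65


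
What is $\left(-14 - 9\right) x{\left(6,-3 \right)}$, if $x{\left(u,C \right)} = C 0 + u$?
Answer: $-138$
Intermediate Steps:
$x{\left(u,C \right)} = u$ ($x{\left(u,C \right)} = 0 + u = u$)
$\left(-14 - 9\right) x{\left(6,-3 \right)} = \left(-14 - 9\right) 6 = \left(-23\right) 6 = -138$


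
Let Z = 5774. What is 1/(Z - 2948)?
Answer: 1/2826 ≈ 0.00035386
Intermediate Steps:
1/(Z - 2948) = 1/(5774 - 2948) = 1/2826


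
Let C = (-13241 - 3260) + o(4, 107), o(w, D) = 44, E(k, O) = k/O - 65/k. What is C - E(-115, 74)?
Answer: -28008131/1702 ≈ -16456.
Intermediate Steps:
E(k, O) = -65/k + k/O
C = -16457 (C = (-13241 - 3260) + 44 = -16501 + 44 = -16457)
C - E(-115, 74) = -16457 - (-65/(-115) - 115/74) = -16457 - (-65*(-1/115) - 115*1/74) = -16457 - (13/23 - 115/74) = -16457 - 1*(-1683/1702) = -16457 + 1683/1702 = -28008131/1702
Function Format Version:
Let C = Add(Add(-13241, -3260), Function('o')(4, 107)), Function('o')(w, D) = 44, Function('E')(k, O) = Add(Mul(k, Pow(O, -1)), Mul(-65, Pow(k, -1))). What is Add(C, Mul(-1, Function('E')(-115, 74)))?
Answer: Rational(-28008131, 1702) ≈ -16456.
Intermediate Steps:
Function('E')(k, O) = Add(Mul(-65, Pow(k, -1)), Mul(k, Pow(O, -1)))
C = -16457 (C = Add(Add(-13241, -3260), 44) = Add(-16501, 44) = -16457)
Add(C, Mul(-1, Function('E')(-115, 74))) = Add(-16457, Mul(-1, Add(Mul(-65, Pow(-115, -1)), Mul(-115, Pow(74, -1))))) = Add(-16457, Mul(-1, Add(Mul(-65, Rational(-1, 115)), Mul(-115, Rational(1, 74))))) = Add(-16457, Mul(-1, Add(Rational(13, 23), Rational(-115, 74)))) = Add(-16457, Mul(-1, Rational(-1683, 1702))) = Add(-16457, Rational(1683, 1702)) = Rational(-28008131, 1702)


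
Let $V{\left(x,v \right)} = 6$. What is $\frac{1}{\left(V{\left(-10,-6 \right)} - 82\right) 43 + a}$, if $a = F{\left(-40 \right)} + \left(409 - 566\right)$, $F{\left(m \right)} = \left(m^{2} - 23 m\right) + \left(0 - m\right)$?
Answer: $- \frac{1}{865} \approx -0.0011561$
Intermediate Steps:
$F{\left(m \right)} = m^{2} - 24 m$ ($F{\left(m \right)} = \left(m^{2} - 23 m\right) - m = m^{2} - 24 m$)
$a = 2403$ ($a = - 40 \left(-24 - 40\right) + \left(409 - 566\right) = \left(-40\right) \left(-64\right) - 157 = 2560 - 157 = 2403$)
$\frac{1}{\left(V{\left(-10,-6 \right)} - 82\right) 43 + a} = \frac{1}{\left(6 - 82\right) 43 + 2403} = \frac{1}{\left(-76\right) 43 + 2403} = \frac{1}{-3268 + 2403} = \frac{1}{-865} = - \frac{1}{865}$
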